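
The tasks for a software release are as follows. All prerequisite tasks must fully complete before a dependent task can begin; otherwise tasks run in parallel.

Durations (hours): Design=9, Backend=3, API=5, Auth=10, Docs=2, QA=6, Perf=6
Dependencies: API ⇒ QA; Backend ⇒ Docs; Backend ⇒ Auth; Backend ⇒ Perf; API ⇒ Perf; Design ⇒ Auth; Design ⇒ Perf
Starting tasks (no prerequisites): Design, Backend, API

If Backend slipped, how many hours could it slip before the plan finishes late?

6

Critical path: Design→Auth = 9+10 = 19, so the finish is 19 hours.
The longest chain containing Backend totals 13 hours.
Slack of Backend = 6 − 0 = 6 hours.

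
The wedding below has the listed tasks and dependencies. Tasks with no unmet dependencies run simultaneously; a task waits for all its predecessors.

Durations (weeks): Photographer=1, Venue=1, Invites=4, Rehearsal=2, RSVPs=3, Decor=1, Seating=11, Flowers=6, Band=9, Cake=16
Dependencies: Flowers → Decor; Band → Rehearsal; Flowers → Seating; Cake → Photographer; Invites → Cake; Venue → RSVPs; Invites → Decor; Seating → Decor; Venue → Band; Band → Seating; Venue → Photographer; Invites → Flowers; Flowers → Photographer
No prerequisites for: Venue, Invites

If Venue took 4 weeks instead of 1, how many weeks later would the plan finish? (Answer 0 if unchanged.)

As given, the longest chain is Venue→Band→Seating→Decor = 1+9+11+1 = 22, so the finish is 22 weeks.
Venue is on the critical path; changing it to 4 makes that path 25 weeks.
No other chain overtakes it, so the finish is 25 weeks.
Change in finish: 25 − 22 = +3 weeks.

3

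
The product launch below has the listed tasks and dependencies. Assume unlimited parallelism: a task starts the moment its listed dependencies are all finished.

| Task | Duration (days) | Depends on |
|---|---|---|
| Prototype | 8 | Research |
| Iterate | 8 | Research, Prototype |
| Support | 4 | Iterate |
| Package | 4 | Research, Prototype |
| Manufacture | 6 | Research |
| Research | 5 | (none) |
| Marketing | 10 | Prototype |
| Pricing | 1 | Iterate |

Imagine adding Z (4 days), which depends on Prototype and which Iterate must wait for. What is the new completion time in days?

Originally the plan takes 25 days.
With Z inserted, Iterate now waits for max(Research, Prototype, Z).
New critical path: Research→Prototype→Z→Iterate→Support = 5+8+4+8+4 = 29 ⇒ 29 days.

29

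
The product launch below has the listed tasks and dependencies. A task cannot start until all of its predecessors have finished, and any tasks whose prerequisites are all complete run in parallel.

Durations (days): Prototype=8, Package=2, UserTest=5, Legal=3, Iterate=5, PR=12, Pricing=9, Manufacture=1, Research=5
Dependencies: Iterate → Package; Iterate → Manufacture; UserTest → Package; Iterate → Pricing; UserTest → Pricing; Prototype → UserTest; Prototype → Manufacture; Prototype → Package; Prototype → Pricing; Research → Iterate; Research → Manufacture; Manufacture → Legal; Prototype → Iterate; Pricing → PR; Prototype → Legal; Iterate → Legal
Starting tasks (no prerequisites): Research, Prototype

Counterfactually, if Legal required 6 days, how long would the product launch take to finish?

As given, the longest chain is Prototype→UserTest→Pricing→PR = 8+5+9+12 = 34, so the finish is 34 days.
The longest path through Legal is only 17 days, so Legal has float 17.
The critical path is still Prototype→UserTest→Pricing→PR; finish is now 34 days.

34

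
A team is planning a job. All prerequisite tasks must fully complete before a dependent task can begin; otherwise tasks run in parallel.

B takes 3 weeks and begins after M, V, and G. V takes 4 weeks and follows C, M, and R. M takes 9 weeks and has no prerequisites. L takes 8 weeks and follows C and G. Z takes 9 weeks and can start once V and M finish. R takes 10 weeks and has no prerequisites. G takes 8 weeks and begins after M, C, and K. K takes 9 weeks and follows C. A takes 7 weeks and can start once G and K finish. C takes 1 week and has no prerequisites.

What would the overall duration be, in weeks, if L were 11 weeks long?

29

As given, the longest chain is C→K→G→L = 1+9+8+8 = 26, so the finish is 26 weeks.
Since L is critical, the +3 change carries straight to that chain (now 29 weeks).
The critical path is still C→K→G→L; finish is now 29 weeks.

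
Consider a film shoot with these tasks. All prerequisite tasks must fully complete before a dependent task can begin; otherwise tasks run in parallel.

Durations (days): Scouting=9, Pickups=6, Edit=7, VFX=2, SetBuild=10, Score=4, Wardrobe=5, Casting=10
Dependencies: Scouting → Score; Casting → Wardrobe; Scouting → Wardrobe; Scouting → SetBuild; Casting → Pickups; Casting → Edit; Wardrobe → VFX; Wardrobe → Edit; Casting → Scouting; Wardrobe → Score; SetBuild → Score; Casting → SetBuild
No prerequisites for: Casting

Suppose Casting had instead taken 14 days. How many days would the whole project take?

As given, the longest chain is Casting→Scouting→SetBuild→Score = 10+9+10+4 = 33, so the finish is 33 days.
Casting lies on that path, so at 14 days the path becomes 37 days.
No other chain overtakes it, so the finish is 37 days.

37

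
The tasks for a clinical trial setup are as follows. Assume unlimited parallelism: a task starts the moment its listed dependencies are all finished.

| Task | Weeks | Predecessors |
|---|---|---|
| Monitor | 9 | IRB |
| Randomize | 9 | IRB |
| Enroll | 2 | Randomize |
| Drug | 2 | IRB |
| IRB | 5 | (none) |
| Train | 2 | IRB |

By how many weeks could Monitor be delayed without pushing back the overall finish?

The longest chain is IRB→Randomize→Enroll = 5+9+2 = 16; overall finish 16 weeks.
Monitor finishes as early as 14 and must finish by 16.
Slack of Monitor = 7 − 5 = 2 weeks.

2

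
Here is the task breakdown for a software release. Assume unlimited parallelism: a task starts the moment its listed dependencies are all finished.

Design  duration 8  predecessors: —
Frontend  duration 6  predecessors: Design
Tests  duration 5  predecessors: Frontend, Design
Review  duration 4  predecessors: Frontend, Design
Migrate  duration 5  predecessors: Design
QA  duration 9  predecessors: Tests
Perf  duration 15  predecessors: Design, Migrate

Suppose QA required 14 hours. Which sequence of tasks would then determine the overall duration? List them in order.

Design, Frontend, Tests, QA

Critical path before the change: Design→Frontend→Tests→QA = 8+6+5+9 = 28 giving 28 hours.
Since QA is critical, the +5 change carries straight to that chain (now 33 hours).
That remains the longest chain; total 33 hours.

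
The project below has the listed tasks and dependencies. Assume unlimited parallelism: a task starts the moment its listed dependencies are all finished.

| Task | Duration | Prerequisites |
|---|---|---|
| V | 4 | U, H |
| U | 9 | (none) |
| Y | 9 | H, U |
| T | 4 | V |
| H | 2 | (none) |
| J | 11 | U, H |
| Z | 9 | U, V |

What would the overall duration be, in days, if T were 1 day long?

Baseline: U→V→Z = 9+4+9 = 22 → 22 days.
T is off the critical path — its longest chain is 17 days, giving 5 of slack.
No other chain overtakes it, so the finish is 22 days.

22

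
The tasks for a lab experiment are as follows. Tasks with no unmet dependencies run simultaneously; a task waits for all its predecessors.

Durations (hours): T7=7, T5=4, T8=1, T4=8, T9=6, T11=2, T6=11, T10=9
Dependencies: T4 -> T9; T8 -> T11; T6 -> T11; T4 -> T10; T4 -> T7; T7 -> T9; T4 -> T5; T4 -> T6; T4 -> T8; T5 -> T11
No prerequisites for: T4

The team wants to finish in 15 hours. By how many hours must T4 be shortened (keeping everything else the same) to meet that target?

6

Current finish: 21 hours; target: 15.
T4 is on every critical path, so each hour cut from T4 cuts the finish by one (this holds down to a finish of 14).
Need 21 − 15 = 6 hours off T4 → T4 becomes 2 hours, finish becomes 15.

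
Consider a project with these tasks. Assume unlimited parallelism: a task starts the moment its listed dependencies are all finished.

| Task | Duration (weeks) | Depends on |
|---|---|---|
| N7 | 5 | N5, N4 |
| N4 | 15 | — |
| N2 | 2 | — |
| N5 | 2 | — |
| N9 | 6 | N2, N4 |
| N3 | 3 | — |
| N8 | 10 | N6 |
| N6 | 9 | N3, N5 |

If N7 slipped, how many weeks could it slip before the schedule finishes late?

2

Critical path: N3→N6→N8 = 3+9+10 = 22, so the finish is 22 weeks.
Longest path through N7: 20 weeks (earliest finish 20, latest finish 22).
Slack of N7 = 17 − 15 = 2 weeks.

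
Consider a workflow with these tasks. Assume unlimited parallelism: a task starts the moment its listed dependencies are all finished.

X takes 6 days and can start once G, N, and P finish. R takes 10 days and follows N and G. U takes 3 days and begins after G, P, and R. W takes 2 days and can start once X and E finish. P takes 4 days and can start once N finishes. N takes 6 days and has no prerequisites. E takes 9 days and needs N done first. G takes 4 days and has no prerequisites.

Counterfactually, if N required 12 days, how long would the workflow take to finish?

The binding path is N→R→U = 6+10+3 = 19; finish at 19 days.
N lies on that path, so at 12 days the path becomes 25 days.
No other chain overtakes it, so the finish is 25 days.

25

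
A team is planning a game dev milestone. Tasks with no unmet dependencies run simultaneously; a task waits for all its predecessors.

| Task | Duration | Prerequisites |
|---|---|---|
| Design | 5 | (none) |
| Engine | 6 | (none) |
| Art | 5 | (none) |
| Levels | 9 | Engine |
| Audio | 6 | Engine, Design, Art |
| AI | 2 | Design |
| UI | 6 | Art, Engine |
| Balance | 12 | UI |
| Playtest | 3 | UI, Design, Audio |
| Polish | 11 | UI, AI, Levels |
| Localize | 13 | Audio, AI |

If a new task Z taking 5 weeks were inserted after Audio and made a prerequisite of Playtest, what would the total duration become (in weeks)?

Originally the project takes 26 weeks.
With Z inserted, Playtest now waits for max(UI, Design, Audio, Z).
New critical path: Engine→Levels→Polish = 6+9+11 = 26 ⇒ 26 weeks.

26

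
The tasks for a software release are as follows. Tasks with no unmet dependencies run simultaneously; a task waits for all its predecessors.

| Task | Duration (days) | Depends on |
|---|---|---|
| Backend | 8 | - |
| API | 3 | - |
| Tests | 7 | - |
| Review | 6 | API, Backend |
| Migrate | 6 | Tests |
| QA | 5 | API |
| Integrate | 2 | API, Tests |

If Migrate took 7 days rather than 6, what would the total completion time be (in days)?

As given, the longest chain is Backend→Review = 8+6 = 14, so the finish is 14 days.
Migrate has 1 day of float (longest path through it is 13).
The critical path is still Backend→Review; finish is now 14 days.

14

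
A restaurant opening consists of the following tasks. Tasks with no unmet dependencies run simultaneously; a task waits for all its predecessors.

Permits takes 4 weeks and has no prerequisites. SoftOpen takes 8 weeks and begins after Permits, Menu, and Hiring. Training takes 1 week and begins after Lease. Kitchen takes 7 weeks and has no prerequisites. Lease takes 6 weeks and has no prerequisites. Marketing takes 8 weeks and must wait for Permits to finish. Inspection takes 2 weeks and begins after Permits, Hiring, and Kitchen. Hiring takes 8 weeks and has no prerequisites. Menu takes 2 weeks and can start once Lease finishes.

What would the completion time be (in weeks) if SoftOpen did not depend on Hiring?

16

Original critical path: Lease→Menu→SoftOpen = 6+2+8 = 16 ⇒ 16 weeks.
Dropping Hiring→SoftOpen doesn't change SoftOpen's earliest start (8); another predecessor still binds.
After: Lease→Menu→SoftOpen = 6+2+8 = 16 → 16 weeks.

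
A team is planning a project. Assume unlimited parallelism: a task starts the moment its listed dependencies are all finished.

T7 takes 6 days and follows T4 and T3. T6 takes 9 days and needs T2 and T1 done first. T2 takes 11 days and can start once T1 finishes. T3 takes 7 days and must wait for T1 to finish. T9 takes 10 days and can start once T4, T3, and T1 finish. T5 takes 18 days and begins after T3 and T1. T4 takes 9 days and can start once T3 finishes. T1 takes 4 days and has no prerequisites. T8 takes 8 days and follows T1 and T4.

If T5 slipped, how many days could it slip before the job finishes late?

1

The longest chain is T1→T3→T4→T9 = 4+7+9+10 = 30; overall finish 30 days.
The longest chain containing T5 totals 29 days.
Slack of T5 = 12 − 11 = 1 day.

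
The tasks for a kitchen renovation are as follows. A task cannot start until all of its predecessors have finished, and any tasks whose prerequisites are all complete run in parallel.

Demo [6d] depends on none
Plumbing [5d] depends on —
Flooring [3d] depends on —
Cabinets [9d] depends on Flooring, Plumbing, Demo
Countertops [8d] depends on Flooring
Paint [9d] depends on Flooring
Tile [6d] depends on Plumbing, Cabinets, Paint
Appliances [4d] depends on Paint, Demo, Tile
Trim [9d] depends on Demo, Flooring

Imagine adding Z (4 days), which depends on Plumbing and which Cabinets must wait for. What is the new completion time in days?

Originally the plan takes 25 days.
With Z inserted, Cabinets now waits for max(Flooring, Plumbing, Demo, Z).
New critical path: Plumbing→Z→Cabinets→Tile→Appliances = 5+4+9+6+4 = 28 ⇒ 28 days.

28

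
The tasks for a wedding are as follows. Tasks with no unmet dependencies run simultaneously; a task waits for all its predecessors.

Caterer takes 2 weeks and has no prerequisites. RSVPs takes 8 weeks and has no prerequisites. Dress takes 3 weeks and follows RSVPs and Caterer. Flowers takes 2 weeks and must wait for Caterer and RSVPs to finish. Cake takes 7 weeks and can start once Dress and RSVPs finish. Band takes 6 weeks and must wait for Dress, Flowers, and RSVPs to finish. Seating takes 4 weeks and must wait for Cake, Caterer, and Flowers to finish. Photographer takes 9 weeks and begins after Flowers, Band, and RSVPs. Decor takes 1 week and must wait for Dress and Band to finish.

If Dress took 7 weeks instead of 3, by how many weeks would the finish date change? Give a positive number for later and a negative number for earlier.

4

Baseline: RSVPs→Dress→Band→Photographer = 8+3+6+9 = 26 → 26 weeks.
Dress lies on that path, so at 7 weeks the path becomes 30 weeks.
No other chain overtakes it, so the finish is 30 weeks.
Change in finish: 30 − 26 = +4 weeks.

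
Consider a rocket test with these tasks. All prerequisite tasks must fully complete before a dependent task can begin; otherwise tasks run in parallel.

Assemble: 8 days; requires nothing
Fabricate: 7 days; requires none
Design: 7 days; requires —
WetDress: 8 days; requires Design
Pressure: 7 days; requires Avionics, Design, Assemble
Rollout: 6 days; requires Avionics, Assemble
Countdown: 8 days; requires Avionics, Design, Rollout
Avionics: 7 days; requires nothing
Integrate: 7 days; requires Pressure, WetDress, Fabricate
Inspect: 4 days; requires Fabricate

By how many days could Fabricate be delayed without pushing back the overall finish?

8

The longest chain is Design→WetDress→Integrate = 7+8+7 = 22; overall finish 22 days.
Longest path through Fabricate: 14 days (earliest finish 7, latest finish 15).
So Fabricate can slip 15 − 7 = 8 days.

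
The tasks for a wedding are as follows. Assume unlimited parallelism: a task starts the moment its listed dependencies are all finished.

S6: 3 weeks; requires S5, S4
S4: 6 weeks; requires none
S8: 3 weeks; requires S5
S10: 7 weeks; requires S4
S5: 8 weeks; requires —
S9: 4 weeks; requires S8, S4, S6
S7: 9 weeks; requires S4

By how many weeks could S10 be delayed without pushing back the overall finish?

Critical path: S4→S7 = 6+9 = 15, so the finish is 15 weeks.
The longest chain containing S10 totals 13 weeks.
Slack of S10 = 8 − 6 = 2 weeks.

2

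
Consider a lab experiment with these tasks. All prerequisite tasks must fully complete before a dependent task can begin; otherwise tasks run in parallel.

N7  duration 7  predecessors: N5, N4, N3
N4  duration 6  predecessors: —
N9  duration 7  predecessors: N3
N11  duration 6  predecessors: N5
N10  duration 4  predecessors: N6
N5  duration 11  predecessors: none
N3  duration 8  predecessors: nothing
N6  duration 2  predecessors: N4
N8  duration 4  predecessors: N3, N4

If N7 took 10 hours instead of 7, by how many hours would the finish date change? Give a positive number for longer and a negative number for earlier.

Baseline: N5→N7 = 11+7 = 18 → 18 hours.
N7 is on the critical path; changing it to 10 makes that path 21 hours.
That remains the longest chain; total 21 hours.
Change in finish: 21 − 18 = +3 hours.

3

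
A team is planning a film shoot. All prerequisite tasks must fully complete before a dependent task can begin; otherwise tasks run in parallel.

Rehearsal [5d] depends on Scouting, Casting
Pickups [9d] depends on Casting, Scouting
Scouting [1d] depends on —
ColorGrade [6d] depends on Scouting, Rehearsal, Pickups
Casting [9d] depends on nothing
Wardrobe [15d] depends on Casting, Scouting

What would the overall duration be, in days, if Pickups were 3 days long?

As given, the longest chain is Casting→Pickups→ColorGrade = 9+9+6 = 24, so the finish is 24 days.
Since Pickups is critical, the -6 change carries straight to that chain (now 18 days).
Now Casting→Wardrobe = 9+15 = 24 is longest, so the finish becomes 24 days.

24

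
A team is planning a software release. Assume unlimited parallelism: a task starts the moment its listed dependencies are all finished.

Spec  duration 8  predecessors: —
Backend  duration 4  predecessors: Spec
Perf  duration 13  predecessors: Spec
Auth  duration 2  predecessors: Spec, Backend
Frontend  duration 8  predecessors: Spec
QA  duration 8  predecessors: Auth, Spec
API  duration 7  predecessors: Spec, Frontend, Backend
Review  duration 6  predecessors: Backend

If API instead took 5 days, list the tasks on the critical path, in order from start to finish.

Spec, Backend, Auth, QA

Actual critical path: Spec→Frontend→API = 8+8+7 = 23 ⇒ 23 days.
Since API is critical, the -2 change carries straight to that chain (now 21 days).
The binding chain switches to Spec→Backend→Auth→QA = 8+4+2+8 = 22; finish 22 days.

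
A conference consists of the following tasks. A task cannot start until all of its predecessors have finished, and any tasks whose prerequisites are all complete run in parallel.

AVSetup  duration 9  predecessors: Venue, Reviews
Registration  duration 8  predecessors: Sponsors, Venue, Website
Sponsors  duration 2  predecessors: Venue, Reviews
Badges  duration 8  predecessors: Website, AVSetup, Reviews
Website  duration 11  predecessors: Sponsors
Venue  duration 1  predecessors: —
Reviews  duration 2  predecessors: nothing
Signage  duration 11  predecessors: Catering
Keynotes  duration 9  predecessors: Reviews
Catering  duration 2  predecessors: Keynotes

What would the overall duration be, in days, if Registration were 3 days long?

24

Actual critical path: Reviews→Keynotes→Catering→Signage = 2+9+2+11 = 24 ⇒ 24 days.
The longest path through Registration is only 23 days, so Registration has float 1.
No other chain overtakes it, so the finish is 24 days.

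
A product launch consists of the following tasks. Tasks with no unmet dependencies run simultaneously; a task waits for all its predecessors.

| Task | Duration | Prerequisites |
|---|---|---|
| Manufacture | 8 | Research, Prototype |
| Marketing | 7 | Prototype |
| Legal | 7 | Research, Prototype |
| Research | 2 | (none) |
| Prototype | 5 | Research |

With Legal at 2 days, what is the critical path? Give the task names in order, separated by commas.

The binding path is Research→Prototype→Manufacture = 2+5+8 = 15; finish at 15 days.
Legal has 1 day of float (longest path through it is 14).
The critical path is still Research→Prototype→Manufacture; finish is now 15 days.

Research, Prototype, Manufacture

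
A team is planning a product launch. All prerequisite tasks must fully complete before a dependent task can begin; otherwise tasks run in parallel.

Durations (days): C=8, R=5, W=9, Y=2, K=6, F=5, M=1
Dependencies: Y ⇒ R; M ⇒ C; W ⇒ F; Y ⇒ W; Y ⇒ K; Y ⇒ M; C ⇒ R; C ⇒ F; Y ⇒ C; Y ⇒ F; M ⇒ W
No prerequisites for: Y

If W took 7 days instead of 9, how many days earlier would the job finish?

1

Baseline: Y→M→W→F = 2+1+9+5 = 17 → 17 days.
W lies on that path, so at 7 days the path becomes 15 days.
New critical path: Y→M→C→F = 2+1+8+5 = 16 ⇒ 16 days.
Change in finish: 16 − 17 = -1 days.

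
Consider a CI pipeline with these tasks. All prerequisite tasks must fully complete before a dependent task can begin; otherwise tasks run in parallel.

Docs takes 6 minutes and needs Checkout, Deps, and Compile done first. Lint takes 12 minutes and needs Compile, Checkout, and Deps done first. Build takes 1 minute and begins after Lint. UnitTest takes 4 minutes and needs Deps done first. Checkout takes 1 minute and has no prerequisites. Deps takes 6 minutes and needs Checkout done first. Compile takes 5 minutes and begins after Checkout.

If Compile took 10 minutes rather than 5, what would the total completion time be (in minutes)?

24

Actual critical path: Checkout→Deps→Lint→Build = 1+6+12+1 = 20 ⇒ 20 minutes.
Compile is off the critical path — its longest chain is 19 minutes, giving 1 of slack.
Now Checkout→Compile→Lint→Build = 1+10+12+1 = 24 is longest, so the finish becomes 24 minutes.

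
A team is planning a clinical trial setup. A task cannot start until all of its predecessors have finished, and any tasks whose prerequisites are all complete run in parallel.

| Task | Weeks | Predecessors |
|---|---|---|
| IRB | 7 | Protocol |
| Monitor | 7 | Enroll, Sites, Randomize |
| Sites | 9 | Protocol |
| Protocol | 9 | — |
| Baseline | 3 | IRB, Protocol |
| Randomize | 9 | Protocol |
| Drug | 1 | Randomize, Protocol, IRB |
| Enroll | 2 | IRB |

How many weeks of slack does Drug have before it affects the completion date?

6

Critical path: Protocol→IRB→Enroll→Monitor = 9+7+2+7 = 25, so the finish is 25 weeks.
The longest chain containing Drug totals 19 weeks.
Float = 25 − 19 = 6.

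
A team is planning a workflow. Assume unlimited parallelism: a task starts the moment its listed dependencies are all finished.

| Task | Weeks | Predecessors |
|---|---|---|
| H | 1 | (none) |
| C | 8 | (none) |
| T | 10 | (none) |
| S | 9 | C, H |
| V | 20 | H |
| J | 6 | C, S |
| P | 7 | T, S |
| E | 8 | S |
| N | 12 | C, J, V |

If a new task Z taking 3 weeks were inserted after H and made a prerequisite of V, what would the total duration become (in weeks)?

Originally the plan takes 35 weeks.
With Z inserted, V now waits for max(H, Z).
New critical path: H→Z→V→N = 1+3+20+12 = 36 ⇒ 36 weeks.

36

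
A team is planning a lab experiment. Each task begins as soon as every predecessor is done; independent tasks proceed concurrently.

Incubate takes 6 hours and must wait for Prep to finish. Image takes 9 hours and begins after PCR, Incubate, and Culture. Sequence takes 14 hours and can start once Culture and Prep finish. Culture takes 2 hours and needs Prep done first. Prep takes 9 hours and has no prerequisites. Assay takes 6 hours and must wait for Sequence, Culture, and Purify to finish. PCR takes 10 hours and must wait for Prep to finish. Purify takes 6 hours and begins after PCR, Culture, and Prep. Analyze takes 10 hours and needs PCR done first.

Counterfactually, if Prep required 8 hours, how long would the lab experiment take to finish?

30

Critical path before the change: Prep→Culture→Sequence→Assay = 9+2+14+6 = 31 giving 31 hours.
Prep is on the critical path; changing it to 8 makes that path 30 hours.
The critical path is still Prep→Culture→Sequence→Assay; finish is now 30 hours.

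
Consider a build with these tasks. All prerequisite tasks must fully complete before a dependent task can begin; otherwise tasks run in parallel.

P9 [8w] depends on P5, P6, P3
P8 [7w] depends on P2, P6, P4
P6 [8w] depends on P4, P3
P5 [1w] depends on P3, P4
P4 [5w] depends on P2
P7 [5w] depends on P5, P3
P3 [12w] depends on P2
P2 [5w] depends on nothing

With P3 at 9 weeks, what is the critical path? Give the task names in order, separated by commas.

Actual critical path: P2→P3→P6→P9 = 5+12+8+8 = 33 ⇒ 33 weeks.
Since P3 is critical, the -3 change carries straight to that chain (now 30 weeks).
No other chain overtakes it, so the finish is 30 weeks.

P2, P3, P6, P9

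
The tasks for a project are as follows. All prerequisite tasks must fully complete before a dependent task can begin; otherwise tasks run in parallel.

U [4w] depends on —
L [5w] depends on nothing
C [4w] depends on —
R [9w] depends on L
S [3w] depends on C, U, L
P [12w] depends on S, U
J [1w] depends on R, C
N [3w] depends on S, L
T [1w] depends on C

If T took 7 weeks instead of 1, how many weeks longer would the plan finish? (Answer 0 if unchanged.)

Baseline: L→S→P = 5+3+12 = 20 → 20 weeks.
T has 15 weeks of float (longest path through it is 5).
No other chain overtakes it, so the finish is 20 weeks.
Change in finish: 20 − 20 = +0 weeks.

0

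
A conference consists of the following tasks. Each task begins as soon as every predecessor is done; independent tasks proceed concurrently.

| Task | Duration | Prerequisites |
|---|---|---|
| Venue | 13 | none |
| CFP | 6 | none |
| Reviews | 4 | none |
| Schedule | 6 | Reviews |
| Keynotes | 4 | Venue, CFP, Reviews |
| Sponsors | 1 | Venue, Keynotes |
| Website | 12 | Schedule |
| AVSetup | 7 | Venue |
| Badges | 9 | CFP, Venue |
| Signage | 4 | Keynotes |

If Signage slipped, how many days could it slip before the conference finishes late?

Venue→Badges = 13+9 = 22 sets the makespan at 22 days.
Longest path through Signage: 21 days (earliest finish 21, latest finish 22).
Float = 22 − 21 = 1.

1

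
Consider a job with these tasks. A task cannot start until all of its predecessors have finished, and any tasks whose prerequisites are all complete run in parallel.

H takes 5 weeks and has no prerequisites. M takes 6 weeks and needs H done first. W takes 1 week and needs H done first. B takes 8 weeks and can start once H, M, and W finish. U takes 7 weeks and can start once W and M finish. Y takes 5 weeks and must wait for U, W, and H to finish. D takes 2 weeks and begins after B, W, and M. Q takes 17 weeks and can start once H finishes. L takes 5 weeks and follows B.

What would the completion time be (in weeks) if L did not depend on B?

23

Before: longest chain H→M→B→L = 5+6+8+5 = 24, finish 24.
Without B→L, L's earliest start moves from 19 to 0.
After: H→M→U→Y = 5+6+7+5 = 23 → 23 weeks.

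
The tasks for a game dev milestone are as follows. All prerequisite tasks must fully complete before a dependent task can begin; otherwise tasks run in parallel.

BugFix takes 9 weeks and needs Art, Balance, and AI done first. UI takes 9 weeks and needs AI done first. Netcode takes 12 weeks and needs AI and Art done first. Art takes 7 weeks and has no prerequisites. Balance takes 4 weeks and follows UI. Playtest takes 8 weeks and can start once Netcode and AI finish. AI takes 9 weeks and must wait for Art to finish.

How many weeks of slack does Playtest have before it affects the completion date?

Critical path: Art→AI→UI→Balance→BugFix = 7+9+9+4+9 = 38, so the finish is 38 weeks.
Playtest finishes as early as 36 and must finish by 38.
Slack of Playtest = 30 − 28 = 2 weeks.

2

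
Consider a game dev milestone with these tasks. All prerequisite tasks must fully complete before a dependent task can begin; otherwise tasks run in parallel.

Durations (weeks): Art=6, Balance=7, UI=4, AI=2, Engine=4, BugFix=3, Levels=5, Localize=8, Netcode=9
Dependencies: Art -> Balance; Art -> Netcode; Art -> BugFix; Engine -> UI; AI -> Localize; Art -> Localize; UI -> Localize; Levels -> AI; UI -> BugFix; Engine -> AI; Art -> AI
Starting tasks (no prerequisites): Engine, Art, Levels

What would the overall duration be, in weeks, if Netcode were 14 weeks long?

20

Critical path before the change: Engine→UI→Localize = 4+4+8 = 16 giving 16 weeks.
Netcode has 1 week of float (longest path through it is 15).
The binding chain switches to Art→Netcode = 6+14 = 20; finish 20 weeks.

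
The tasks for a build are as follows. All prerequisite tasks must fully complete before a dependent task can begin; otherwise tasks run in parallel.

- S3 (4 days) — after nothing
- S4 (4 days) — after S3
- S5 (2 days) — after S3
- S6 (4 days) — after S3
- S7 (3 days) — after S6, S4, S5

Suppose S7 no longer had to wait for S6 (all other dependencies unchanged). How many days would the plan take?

11

With the dependency in place, S3→S4→S7 = 4+4+3 = 11 sets the finish at 11 days.
Dropping S6→S7 doesn't change S7's earliest start (8); another predecessor still binds.
New critical path: S3→S4→S7 = 4+4+3 = 11 ⇒ 11 days.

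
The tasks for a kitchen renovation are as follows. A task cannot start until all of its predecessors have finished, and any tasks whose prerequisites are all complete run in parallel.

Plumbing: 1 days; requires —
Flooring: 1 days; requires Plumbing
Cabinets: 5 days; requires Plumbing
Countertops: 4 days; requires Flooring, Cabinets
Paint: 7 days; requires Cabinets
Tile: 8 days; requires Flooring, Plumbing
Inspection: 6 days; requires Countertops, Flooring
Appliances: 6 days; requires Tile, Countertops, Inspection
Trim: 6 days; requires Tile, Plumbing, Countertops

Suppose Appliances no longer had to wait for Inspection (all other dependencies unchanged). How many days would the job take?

16

Before: longest chain Plumbing→Cabinets→Countertops→Inspection→Appliances = 1+5+4+6+6 = 22, finish 22.
Without Inspection→Appliances, Appliances's earliest start moves from 16 to 10.
The longest chain is now Plumbing→Flooring→Tile→Appliances = 1+1+8+6 = 16, so the job takes 16 days.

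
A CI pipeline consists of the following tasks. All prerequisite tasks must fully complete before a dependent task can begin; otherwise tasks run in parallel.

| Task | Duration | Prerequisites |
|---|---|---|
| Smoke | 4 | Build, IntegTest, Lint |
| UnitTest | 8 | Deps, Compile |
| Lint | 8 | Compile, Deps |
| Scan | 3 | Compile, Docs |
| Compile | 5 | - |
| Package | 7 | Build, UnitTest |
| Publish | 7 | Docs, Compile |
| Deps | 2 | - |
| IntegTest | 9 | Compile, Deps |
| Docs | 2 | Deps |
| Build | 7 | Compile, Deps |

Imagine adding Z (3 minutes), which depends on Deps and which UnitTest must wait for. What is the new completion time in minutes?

20

Originally the CI pipeline takes 20 minutes.
With Z inserted, UnitTest now waits for max(Deps, Compile, Z).
New critical path: Deps→Z→UnitTest→Package = 2+3+8+7 = 20 ⇒ 20 minutes.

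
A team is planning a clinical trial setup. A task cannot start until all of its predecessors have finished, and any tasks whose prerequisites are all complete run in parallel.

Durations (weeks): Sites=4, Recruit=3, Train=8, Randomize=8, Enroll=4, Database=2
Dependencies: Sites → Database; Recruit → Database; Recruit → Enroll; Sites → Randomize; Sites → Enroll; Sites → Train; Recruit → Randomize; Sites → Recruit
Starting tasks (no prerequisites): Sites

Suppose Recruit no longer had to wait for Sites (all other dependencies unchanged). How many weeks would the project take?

12

Before: longest chain Sites→Recruit→Randomize = 4+3+8 = 15, finish 15.
Without Sites→Recruit, Recruit's earliest start moves from 4 to 0.
After: Sites→Train = 4+8 = 12 → 12 weeks.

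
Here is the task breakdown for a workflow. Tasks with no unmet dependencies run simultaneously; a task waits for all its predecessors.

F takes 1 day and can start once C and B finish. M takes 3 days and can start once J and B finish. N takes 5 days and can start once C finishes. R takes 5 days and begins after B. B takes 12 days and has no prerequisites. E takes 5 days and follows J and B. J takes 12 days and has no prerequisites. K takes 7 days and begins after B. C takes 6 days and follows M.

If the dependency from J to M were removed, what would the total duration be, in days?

Before: longest chain B→M→C→N = 12+3+6+5 = 26, finish 26.
Dropping J→M doesn't change M's earliest start (12); another predecessor still binds.
New critical path: B→M→C→N = 12+3+6+5 = 26 ⇒ 26 days.

26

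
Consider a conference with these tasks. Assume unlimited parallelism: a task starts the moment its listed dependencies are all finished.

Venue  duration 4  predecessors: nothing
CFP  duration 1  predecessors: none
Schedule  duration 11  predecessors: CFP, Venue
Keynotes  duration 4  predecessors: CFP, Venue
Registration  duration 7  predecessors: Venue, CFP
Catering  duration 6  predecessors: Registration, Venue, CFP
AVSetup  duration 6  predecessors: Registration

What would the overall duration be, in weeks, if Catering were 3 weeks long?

As given, the longest chain is Venue→Registration→Catering = 4+7+6 = 17, so the finish is 17 weeks.
Catering lies on that path, so at 3 weeks the path becomes 14 weeks.
The binding chain switches to Venue→Registration→AVSetup = 4+7+6 = 17; finish 17 weeks.

17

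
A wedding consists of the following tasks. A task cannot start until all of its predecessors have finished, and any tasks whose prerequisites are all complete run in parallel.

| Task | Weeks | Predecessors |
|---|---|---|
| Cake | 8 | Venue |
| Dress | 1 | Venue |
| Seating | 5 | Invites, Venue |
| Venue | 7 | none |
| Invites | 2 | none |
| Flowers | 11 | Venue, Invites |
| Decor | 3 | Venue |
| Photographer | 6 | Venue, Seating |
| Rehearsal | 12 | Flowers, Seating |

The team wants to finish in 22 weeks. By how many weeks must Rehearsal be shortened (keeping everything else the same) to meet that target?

Current finish: 30 weeks; target: 22.
Rehearsal is on every critical path, so each week cut from Rehearsal cuts the finish by one (this holds down to a finish of 19).
Need 30 − 22 = 8 weeks off Rehearsal → Rehearsal becomes 4 weeks, finish becomes 22.

8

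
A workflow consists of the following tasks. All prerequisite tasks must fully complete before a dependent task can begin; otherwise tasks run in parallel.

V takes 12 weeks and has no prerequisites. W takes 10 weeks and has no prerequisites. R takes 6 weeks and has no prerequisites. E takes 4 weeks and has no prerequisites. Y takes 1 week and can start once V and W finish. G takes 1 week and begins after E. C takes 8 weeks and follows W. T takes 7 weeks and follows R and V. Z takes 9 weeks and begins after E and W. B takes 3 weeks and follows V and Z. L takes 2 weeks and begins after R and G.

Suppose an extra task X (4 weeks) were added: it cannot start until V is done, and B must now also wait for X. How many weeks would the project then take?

Originally the project takes 22 weeks.
With X inserted, B now waits for max(V, Z, X).
New critical path: W→Z→B = 10+9+3 = 22 ⇒ 22 weeks.

22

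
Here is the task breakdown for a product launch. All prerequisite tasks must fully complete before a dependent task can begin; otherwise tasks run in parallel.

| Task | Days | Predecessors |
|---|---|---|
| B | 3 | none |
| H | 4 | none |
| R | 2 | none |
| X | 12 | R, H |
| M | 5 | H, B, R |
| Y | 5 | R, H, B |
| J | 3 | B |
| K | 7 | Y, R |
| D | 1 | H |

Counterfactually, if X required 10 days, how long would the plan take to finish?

16

Critical path before the change: H→X = 4+12 = 16 giving 16 days.
Since X is critical, the -2 change carries straight to that chain (now 14 days).
New critical path: H→Y→K = 4+5+7 = 16 ⇒ 16 days.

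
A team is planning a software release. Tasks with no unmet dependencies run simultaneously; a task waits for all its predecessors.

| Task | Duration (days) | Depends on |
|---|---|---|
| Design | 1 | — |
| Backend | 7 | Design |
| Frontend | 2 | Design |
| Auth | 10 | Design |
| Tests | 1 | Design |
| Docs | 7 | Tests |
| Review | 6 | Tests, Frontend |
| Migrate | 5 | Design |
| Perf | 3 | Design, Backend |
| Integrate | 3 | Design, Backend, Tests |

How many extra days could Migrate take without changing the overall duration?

5

The longest chain is Design→Backend→Perf = 1+7+3 = 11; overall finish 11 days.
Longest path through Migrate: 6 days (earliest finish 6, latest finish 11).
Float = 11 − 6 = 5.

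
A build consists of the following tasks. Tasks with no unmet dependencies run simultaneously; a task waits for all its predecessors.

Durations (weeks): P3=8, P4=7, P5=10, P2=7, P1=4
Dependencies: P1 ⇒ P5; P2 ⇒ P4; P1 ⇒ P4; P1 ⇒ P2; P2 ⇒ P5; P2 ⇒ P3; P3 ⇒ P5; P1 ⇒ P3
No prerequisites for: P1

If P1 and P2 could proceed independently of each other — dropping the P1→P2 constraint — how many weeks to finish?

With the dependency in place, P1→P2→P3→P5 = 4+7+8+10 = 29 sets the finish at 29 weeks.
Without P1→P2, P2's earliest start moves from 4 to 0.
After: P2→P3→P5 = 7+8+10 = 25 → 25 weeks.

25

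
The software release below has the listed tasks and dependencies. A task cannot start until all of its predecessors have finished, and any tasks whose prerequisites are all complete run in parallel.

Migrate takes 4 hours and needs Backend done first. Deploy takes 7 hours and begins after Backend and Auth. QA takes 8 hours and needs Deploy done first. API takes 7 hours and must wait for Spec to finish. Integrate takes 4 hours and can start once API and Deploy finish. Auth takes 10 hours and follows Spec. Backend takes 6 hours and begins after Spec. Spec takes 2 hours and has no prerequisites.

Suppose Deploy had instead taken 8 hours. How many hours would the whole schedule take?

28

As given, the longest chain is Spec→Auth→Deploy→QA = 2+10+7+8 = 27, so the finish is 27 hours.
Deploy is on the critical path; changing it to 8 makes that path 28 hours.
That remains the longest chain; total 28 hours.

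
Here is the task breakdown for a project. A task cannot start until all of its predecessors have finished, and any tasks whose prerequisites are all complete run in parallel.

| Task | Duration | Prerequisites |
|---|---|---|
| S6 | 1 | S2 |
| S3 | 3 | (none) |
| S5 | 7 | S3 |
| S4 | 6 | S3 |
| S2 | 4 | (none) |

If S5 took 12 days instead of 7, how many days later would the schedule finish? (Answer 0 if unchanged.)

5

The binding path is S3→S5 = 3+7 = 10; finish at 10 days.
S5 lies on that path, so at 12 days the path becomes 15 days.
That remains the longest chain; total 15 days.
Change in finish: 15 − 10 = +5 days.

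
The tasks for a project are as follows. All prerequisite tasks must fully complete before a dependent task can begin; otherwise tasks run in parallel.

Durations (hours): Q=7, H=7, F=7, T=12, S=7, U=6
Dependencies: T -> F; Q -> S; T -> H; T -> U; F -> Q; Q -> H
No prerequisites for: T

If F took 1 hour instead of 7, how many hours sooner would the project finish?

Actual critical path: T→F→Q→S = 12+7+7+7 = 33 ⇒ 33 hours.
Since F is critical, the -6 change carries straight to that chain (now 27 hours).
The critical path is still T→F→Q→S; finish is now 27 hours.
Change in finish: 27 − 33 = -6 hours.

6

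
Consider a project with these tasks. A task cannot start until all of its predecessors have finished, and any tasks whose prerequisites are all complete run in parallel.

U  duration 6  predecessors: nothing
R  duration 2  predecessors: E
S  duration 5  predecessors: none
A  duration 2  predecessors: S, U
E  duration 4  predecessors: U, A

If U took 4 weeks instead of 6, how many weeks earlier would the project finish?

1

The binding path is U→A→E→R = 6+2+4+2 = 14; finish at 14 weeks.
Since U is critical, the -2 change carries straight to that chain (now 12 weeks).
New critical path: S→A→E→R = 5+2+4+2 = 13 ⇒ 13 weeks.
Change in finish: 13 − 14 = -1 weeks.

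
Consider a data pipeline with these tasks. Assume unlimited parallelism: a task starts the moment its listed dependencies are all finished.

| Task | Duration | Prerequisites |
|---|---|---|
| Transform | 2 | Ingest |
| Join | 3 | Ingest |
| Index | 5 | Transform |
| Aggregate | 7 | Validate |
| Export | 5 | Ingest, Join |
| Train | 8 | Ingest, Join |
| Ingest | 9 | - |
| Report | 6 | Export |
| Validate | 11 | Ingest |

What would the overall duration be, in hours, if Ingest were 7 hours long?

Baseline: Ingest→Validate→Aggregate = 9+11+7 = 27 → 27 hours.
Ingest lies on that path, so at 7 hours the path becomes 25 hours.
The critical path is still Ingest→Validate→Aggregate; finish is now 25 hours.

25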